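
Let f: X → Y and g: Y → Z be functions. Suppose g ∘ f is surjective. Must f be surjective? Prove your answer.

No. Take X = {1}, Y = {1, 2}, Z = {1}, f(a) = 1 for every a ∈ X, and g(b) = 1 for every b ∈ Y.
Then g ∘ f is surjective onto {1}, but 2 ∈ Y has no preimage under f, so f is not surjective.

not surjective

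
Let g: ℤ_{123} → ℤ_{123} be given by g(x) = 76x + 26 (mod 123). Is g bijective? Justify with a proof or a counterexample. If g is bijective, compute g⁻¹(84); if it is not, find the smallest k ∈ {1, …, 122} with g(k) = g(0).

4

By definition, g is injective when g(u) = g(v) forces u = v.
Suppose g(u) = g(v) in ℤ_{123}. Then 76u + 26 ≡ 76v + 26 (mod 123), so 76(u − v) ≡ 0 (mod 123).
Since gcd(76, 123) = 1, 76 is invertible modulo 123, thus u − v ≡ 0 (mod 123), i.e. u = v.
We now compute 76⁻¹ mod 123 explicitly. Euclid's algorithm: 123 = 1·76 + 47, 76 = 1·47 + 29, 47 = 1·29 + 18, 29 = 1·18 + 11, 18 = 1·11 + 7, 11 = 1·7 + 4, 7 = 1·4 + 3, 4 = 1·3 + 1; back-substituting gives 1 = 34·76 − 21·123, so 76⁻¹ ≡ 34 (mod 123).
Then y ↦ 34(y − 26) is a two-sided inverse to g, so every y ∈ ℤ_{123} has a preimage.
Therefore g is bijective.
Since g is bijective, we compute g⁻¹(84): solve 76x + 26 ≡ 84 (mod 123), i.e. 76x ≡ 58 (mod 123).
Multiplying by 76⁻¹ = 34 gives x ≡ 34·58 = 1972 = 16·123 + 4 ≡ 4 (mod 123).
Check: g(4) = 76·4 + 26 = 330 = 2·123 + 84 ≡ 84 (mod 123).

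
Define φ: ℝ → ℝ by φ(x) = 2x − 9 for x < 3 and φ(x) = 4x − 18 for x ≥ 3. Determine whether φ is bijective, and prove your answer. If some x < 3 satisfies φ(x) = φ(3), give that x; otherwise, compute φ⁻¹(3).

3/2

Both pieces are strictly increasing (slopes 2 and 4), so each is injective on its own interval.
The left piece maps (−∞, 3) onto (−∞, −3); the right piece maps [3, ∞) onto [−6, ∞).
These images overlap. In particular φ(3) = −6 (right piece), and solving 2x − 9 = −6 on the left piece gives x = 3/2 < 3.
So φ(3/2) = φ(3) with 3/2 ≠ 3, and φ is not injective, hence not bijective. This x = 3/2 is the requested value below 3.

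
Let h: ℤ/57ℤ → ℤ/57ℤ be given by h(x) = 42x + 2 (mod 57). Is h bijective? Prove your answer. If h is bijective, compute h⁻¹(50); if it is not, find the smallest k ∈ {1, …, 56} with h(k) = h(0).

Recall: injectivity means: for all s, t in the domain, h(s) = h(t) implies s = t.
We have gcd(42, 57) = 3 > 1. Taking s = 0 and t = 19: h(0) = 2 and h(19) = 42·19 + 2 = 800 ≡ 2 (mod 57).
So h(0) = h(19) while 0 ≠ 19, hence h is not injective, hence not bijective.
Since h is not bijective, we find the least positive k with h(k) = h(0): this means 42k ≡ 0 (mod 57), i.e. 57 ∣ 42k. Since gcd(42, 57) = 3, dividing through by 3 this holds exactly when 19 ∣ 14k, and as gcd(14, 19) = 1, exactly when 19 ∣ k.
The smallest positive such k is 19.

19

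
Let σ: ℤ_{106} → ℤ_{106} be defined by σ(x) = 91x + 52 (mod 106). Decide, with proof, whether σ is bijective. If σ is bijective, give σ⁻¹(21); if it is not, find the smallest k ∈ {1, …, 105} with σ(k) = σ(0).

101

By definition, injectivity means: for all a, b in the domain, σ(a) = σ(b) implies a = b.
If σ(a) = σ(b), then 91a ≡ 91b (mod 106). Because gcd(91, 106) = 1, we may cancel 91 to get a ≡ b (mod 106).
We now compute 91⁻¹ mod 106 explicitly. Euclid's algorithm: 106 = 1·91 + 15, 91 = 6·15 + 1; back-substituting gives 1 = 7·91 − 6·106, so 91⁻¹ ≡ 7 (mod 106).
For any y ∈ ℤ_{106}, x = 7(y − 52) mod 106 satisfies σ(x) = 91·7(y − 52) + 52 ≡ y (since 91·7 ≡ 1 mod 106). So every y has a preimage.
Therefore σ is bijective.
Since σ is bijective, we compute σ⁻¹(21): solve 91x + 52 ≡ 21 (mod 106), i.e. 91x ≡ 75 (mod 106).
Multiplying by 91⁻¹ = 7 gives x ≡ 7·75 = 525 = 4·106 + 101 ≡ 101 (mod 106).
Check: σ(101) = 91·101 + 52 = 9243 = 87·106 + 21 ≡ 21 (mod 106).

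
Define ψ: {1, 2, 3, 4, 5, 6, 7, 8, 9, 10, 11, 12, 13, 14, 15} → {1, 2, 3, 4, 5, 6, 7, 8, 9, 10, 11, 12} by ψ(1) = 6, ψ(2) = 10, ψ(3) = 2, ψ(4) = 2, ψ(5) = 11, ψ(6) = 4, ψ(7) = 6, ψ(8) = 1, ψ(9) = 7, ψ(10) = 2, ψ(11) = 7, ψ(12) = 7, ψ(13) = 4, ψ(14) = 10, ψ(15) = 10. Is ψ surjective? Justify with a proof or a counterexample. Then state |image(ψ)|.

7

No element maps to 3, so ψ is not surjective.
The image of ψ is {1, 2, 4, 6, 7, 10, 11}, which has 7 elements.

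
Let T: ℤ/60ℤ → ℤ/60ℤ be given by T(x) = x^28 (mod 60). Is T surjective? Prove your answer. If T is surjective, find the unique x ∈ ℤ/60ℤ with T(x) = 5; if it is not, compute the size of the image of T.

8

T(2): Repeated squaring mod 60: 2^1 ≡ 2, 2^2 ≡ 2² = 4, 2^4 ≡ 4² = 16, 2^8 ≡ 16² = 256 ≡ 16, 2^16 ≡ 16² = 256 ≡ 16. Since 28 = 16 + 8 + 4, 2^28 ≡ 16·16·16: 16·16 = 256 ≡ 16, then 16·16 = 256 ≡ 16. So 2^28 ≡ 16 (mod 60).
T(4): Repeated squaring mod 60: 4^1 ≡ 4, 4^2 ≡ 4² = 16, 4^4 ≡ 16² = 256 ≡ 16, 4^8 ≡ 16² = 256 ≡ 16, 4^16 ≡ 16² = 256 ≡ 16. Since 28 = 16 + 8 + 4, 4^28 ≡ 16·16·16: 16·16 = 256 ≡ 16, then 16·16 = 256 ≡ 16. So 4^28 ≡ 16 (mod 60).
So T(2) = T(4) = 16 while 2 ≠ 4, so T is not injective.
A non-injective map from the 60-element set ℤ/60ℤ to itself takes at most 59 distinct values, so it cannot be surjective. So T is not surjective.
Since T is not surjective, we determine |image(T)|. Computing x^28 mod 60 for each x (by repeated squaring, reducing mod 60 at every step), the values T(0), T(1), …, T(59) are: 0, 1, 16, 21, 16, 25, 36, 1, 16, 21, 40, 1, 36, 1, 16, 45, 16, 1, 36, 1, 40, 21, 16, 1, 36, 25, 16, 21, 16, 1, 0, 1, 16, 21, 16, 25, 36, 1, 16, 21, 40, 1, 36, 1, 16, 45, 16, 1, 36, 1, 40, 21, 16, 1, 36, 25, 16, 21, 16, 1.
The distinct values are {0, 1, 16, 21, 25, 36, 40, 45}; there are 8 of them.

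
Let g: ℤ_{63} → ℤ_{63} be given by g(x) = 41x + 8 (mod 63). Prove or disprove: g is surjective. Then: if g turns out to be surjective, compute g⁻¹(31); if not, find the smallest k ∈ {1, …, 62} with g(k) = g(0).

19

Since gcd(41, 63) = 1, 41 is invertible modulo 63. Euclid's algorithm: 63 = 1·41 + 22, 41 = 1·22 + 19, 22 = 1·19 + 3, 19 = 6·3 + 1; back-substituting gives 1 = 20·41 − 13·63, so 41⁻¹ ≡ 20 (mod 63).
Then y ↦ 20(y − 8) is a two-sided inverse to g, so every y ∈ ℤ_{63} has a preimage.
Thus g is surjective.
Since g is surjective, we find g⁻¹(31): we need 41x ≡ 31 − 8 ≡ 23 (mod 63). Using 41⁻¹ = 20: x ≡ 20·23 = 460 = 7·63 + 19, so x = 19.
Check: g(19) = 41·19 + 8 = 787 = 12·63 + 31 ≡ 31 (mod 63).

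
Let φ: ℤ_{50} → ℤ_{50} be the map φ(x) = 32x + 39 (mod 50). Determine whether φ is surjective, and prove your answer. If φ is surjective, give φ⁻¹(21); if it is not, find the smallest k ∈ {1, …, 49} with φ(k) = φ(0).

Recall: φ is surjective if every y in the codomain equals φ(x) for some x in the domain.
Since gcd(32, 50) = 2, we have 32x ≡ 0 (mod 2) for all x, so φ(x) ≡ 1 (mod 2).
But 0 ≢ 1 (mod 2), so 0 ∈ ℤ_{50} has no preimage. So φ is not surjective.
Since φ is not surjective, we find the least positive k with φ(k) = φ(0): this means 32k ≡ 0 (mod 50), i.e. 50 ∣ 32k. Since gcd(32, 50) = 2, dividing through by 2 this holds exactly when 25 ∣ 16k, and as gcd(16, 25) = 1, exactly when 25 ∣ k.
The smallest positive such k is 25.

25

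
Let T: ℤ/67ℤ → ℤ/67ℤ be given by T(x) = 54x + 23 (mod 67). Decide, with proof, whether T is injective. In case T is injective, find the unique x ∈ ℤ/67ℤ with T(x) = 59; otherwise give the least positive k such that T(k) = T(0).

Recall that T is injective if T(a) = T(b) implies a = b.
Suppose T(a) = T(b) in ℤ/67ℤ. Then 54a + 23 ≡ 54b + 23 (mod 67), hence 54(a − b) ≡ 0 (mod 67).
Since gcd(54, 67) = 1, 54 is invertible modulo 67, hence a − b ≡ 0 (mod 67), i.e. a = b.
So T is injective.
We now compute 54⁻¹ mod 67 explicitly. Euclid's algorithm: 67 = 1·54 + 13, 54 = 4·13 + 2, 13 = 6·2 + 1; back-substituting gives 1 = 36·54 − 29·67, so 54⁻¹ ≡ 36 (mod 67).
Since T is injective, we compute T⁻¹(59): solve 54x + 23 ≡ 59 (mod 67), i.e. 54x ≡ 36 (mod 67).
Multiplying by 54⁻¹ = 36 gives x ≡ 36·36 = 1296 = 19·67 + 23 ≡ 23 (mod 67).
Check: T(23) = 54·23 + 23 = 1265 = 18·67 + 59 ≡ 59 (mod 67).

23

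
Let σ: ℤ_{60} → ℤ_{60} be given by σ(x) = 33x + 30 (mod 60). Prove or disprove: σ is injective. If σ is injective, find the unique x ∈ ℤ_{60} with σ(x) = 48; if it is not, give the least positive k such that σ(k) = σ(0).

20

We have gcd(33, 60) = 3 > 1. Taking u = 0 and v = 20: σ(0) = 30 and σ(20) = 33·20 + 30 = 690 ≡ 30 (mod 60).
So σ(0) = σ(20) while 0 ≠ 20, so σ is not injective.
Since σ is not injective, we find the least positive k with σ(k) = σ(0): this means 33k ≡ 0 (mod 60), i.e. 60 ∣ 33k. Since gcd(33, 60) = 3, dividing through by 3 this holds exactly when 20 ∣ 11k, and as gcd(11, 20) = 1, exactly when 20 ∣ k.
The smallest positive such k is 20.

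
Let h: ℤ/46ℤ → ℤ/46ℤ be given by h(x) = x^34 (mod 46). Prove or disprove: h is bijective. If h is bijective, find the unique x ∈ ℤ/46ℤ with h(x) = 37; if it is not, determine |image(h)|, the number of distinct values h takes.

h(22): Repeated squaring mod 46: 22^1 ≡ 22, 22^2 ≡ 22² = 484 ≡ 24, 22^4 ≡ 24² = 576 ≡ 24, 22^8 ≡ 24² = 576 ≡ 24, 22^16 ≡ 24² = 576 ≡ 24, 22^32 ≡ 24² = 576 ≡ 24. Since 34 = 32 + 2, 22^34 ≡ 24·24: 24·24 = 576 ≡ 24. So 22^34 ≡ 24 (mod 46).
h(24): Repeated squaring mod 46: 24^1 ≡ 24, 24^2 ≡ 24² = 576 ≡ 24, 24^4 ≡ 24² = 576 ≡ 24, 24^8 ≡ 24² = 576 ≡ 24, 24^16 ≡ 24² = 576 ≡ 24, 24^32 ≡ 24² = 576 ≡ 24. Since 34 = 32 + 2, 24^34 ≡ 24·24: 24·24 = 576 ≡ 24. So 24^34 ≡ 24 (mod 46).
So h(22) = h(24) = 24 while 22 ≠ 24, thus h is not injective, hence not bijective.
Since h is not bijective, we determine |image(h)|. Computing x^34 mod 46 for each x (by repeated squaring, reducing mod 46 at every step), the values h(0), h(1), …, h(45) are: 0, 1, 2, 3, 4, 41, 6, 39, 8, 9, 36, 35, 12, 13, 32, 31, 16, 29, 18, 27, 26, 25, 24, 23, 24, 25, 26, 27, 18, 29, 16, 31, 32, 13, 12, 35, 36, 9, 8, 39, 6, 41, 4, 3, 2, 1.
The distinct values are {0, 1, 2, 3, 4, 6, 8, 9, 12, 13, 16, 18, 23, 24, 25, 26, 27, 29, 31, 32, 35, 36, 39, 41}; there are 24 of them.

24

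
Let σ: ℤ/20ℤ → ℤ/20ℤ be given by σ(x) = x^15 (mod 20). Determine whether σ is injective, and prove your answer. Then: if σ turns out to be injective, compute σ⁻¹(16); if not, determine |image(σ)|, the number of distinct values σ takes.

15

σ(0) = 0^15 = 0.
σ(10): Repeated squaring mod 20: 10^1 ≡ 10, 10^2 ≡ 10² = 100 ≡ 0, 10^4 ≡ 0² = 0, 10^8 ≡ 0² = 0. Since 15 = 8 + 4 + 2 + 1, 10^15 ≡ 0·0·0·10: 0·0 = 0, then 0·0 = 0, then 0·10 = 0. So 10^15 ≡ 0 (mod 20).
So σ(0) = σ(10) = 0 while 0 ≠ 10, so σ is not injective.
Since σ is not injective, we determine |image(σ)|. Computing x^15 mod 20 for each x (by repeated squaring, reducing mod 20 at every step), the values σ(0), σ(1), …, σ(19) are: 0, 1, 8, 7, 4, 5, 16, 3, 12, 9, 0, 11, 8, 17, 4, 15, 16, 13, 12, 19.
The distinct values are {0, 1, 3, 4, 5, 7, 8, 9, 11, 12, 13, 15, 16, 17, 19}; there are 15 of them.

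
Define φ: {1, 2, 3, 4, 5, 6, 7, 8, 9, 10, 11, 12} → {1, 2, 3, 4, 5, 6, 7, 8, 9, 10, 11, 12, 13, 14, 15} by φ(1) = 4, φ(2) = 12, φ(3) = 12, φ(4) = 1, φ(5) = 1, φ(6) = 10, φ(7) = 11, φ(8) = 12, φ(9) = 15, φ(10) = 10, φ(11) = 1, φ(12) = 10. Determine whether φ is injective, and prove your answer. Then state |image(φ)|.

6

φ(2) = 12 = φ(3) with 2 ≠ 3, so φ is not injective.
The image of φ is {1, 4, 10, 11, 12, 15}, which has 6 elements.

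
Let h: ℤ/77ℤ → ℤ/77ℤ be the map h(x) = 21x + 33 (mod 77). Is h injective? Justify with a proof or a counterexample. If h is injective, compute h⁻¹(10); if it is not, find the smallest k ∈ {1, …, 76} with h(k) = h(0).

11

Recall that h is injective when h(x_1) = h(x_2) forces x_1 = x_2.
We have gcd(21, 77) = 7 > 1. Taking x_1 = 0 and x_2 = 11: h(0) = 33 and h(11) = 21·11 + 33 = 264 ≡ 33 (mod 77).
So h(0) = h(11) while 0 ≠ 11, hence h is not injective.
Since h is not injective, we find the least positive k with h(k) = h(0): this means 21k ≡ 0 (mod 77), i.e. 77 ∣ 21k. Since gcd(21, 77) = 7, dividing through by 7 this holds exactly when 11 ∣ 3k, and as gcd(3, 11) = 1, exactly when 11 ∣ k.
The smallest positive such k is 11.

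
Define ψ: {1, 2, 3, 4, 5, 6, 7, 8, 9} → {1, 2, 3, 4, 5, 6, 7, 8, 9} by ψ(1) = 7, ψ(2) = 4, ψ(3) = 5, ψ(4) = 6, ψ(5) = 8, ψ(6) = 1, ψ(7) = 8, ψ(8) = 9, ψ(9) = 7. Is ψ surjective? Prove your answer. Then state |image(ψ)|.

7

No element maps to 2, so ψ is not surjective.
The image of ψ is {1, 4, 5, 6, 7, 8, 9}, which has 7 elements.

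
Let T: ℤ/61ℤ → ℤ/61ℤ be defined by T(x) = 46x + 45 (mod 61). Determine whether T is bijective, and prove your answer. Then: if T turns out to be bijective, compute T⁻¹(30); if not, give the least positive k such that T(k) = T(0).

1

By definition, T is injective if T(s) = T(t) implies s = t.
If T(s) = T(t), then 46s ≡ 46t (mod 61). Because gcd(46, 61) = 1, we may cancel 46 to get s ≡ t (mod 61).
We now compute 46⁻¹ mod 61 explicitly. Euclid's algorithm: 61 = 1·46 + 15, 46 = 3·15 + 1; back-substituting gives 1 = 4·46 − 3·61, so 46⁻¹ ≡ 4 (mod 61).
For any y ∈ ℤ/61ℤ, x = 4(y − 45) mod 61 satisfies T(x) = 46·4(y − 45) + 45 ≡ y (since 46·4 ≡ 1 mod 61). So every y has a preimage.
Hence T is bijective.
Since T is bijective, we compute T⁻¹(30): solve 46x + 45 ≡ 30 (mod 61), i.e. 46x ≡ 46 (mod 61).
Multiplying by 46⁻¹ = 4 gives x ≡ 4·46 = 184 = 3·61 + 1 ≡ 1 (mod 61).
Check: T(1) = 46·1 + 45 = 91 = 1·61 + 30 ≡ 30 (mod 61).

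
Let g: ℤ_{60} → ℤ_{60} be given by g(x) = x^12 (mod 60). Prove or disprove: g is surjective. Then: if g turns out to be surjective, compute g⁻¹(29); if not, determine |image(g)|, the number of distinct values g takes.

8

g(2): Repeated squaring mod 60: 2^1 ≡ 2, 2^2 ≡ 2² = 4, 2^4 ≡ 4² = 16, 2^8 ≡ 16² = 256 ≡ 16. Since 12 = 8 + 4, 2^12 ≡ 16·16: 16·16 = 256 ≡ 16. So 2^12 ≡ 16 (mod 60).
g(4): Repeated squaring mod 60: 4^1 ≡ 4, 4^2 ≡ 4² = 16, 4^4 ≡ 16² = 256 ≡ 16, 4^8 ≡ 16² = 256 ≡ 16. Since 12 = 8 + 4, 4^12 ≡ 16·16: 16·16 = 256 ≡ 16. So 4^12 ≡ 16 (mod 60).
So g(2) = g(4) = 16 while 2 ≠ 4, thus g is not injective.
A non-injective map from the 60-element set ℤ_{60} to itself takes at most 59 distinct values, so it cannot be surjective. Thus g is not surjective.
Since g is not surjective, we determine |image(g)|. Computing x^12 mod 60 for each x (by repeated squaring, reducing mod 60 at every step), the values g(0), g(1), …, g(59) are: 0, 1, 16, 21, 16, 25, 36, 1, 16, 21, 40, 1, 36, 1, 16, 45, 16, 1, 36, 1, 40, 21, 16, 1, 36, 25, 16, 21, 16, 1, 0, 1, 16, 21, 16, 25, 36, 1, 16, 21, 40, 1, 36, 1, 16, 45, 16, 1, 36, 1, 40, 21, 16, 1, 36, 25, 16, 21, 16, 1.
The distinct values are {0, 1, 16, 21, 25, 36, 40, 45}; there are 8 of them.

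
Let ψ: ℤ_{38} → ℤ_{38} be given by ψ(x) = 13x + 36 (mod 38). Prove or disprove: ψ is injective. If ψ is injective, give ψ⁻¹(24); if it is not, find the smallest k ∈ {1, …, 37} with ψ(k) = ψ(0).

By definition, ψ is injective if ψ(u) = ψ(v) implies u = v.
If ψ(u) = ψ(v), then 13u ≡ 13v (mod 38). Because gcd(13, 38) = 1, we may cancel 13 to get u ≡ v (mod 38).
Thus ψ is injective.
We now compute 13⁻¹ mod 38 explicitly. Euclid's algorithm: 38 = 2·13 + 12, 13 = 1·12 + 1; back-substituting gives 1 = 3·13 − 1·38, so 13⁻¹ ≡ 3 (mod 38).
Since ψ is injective, we compute ψ⁻¹(24): solve 13x + 36 ≡ 24 (mod 38), i.e. 13x ≡ 26 (mod 38).
Multiplying by 13⁻¹ = 3 gives x ≡ 3·26 = 78 = 2·38 + 2 ≡ 2 (mod 38).
Check: ψ(2) = 13·2 + 36 = 62 = 1·38 + 24 ≡ 24 (mod 38).

2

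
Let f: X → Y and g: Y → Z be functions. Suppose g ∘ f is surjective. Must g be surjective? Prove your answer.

surjective

Let c ∈ Z. Since g ∘ f is surjective, some a ∈ X has g(f(a)) = c. Then b = f(a) ∈ Y satisfies g(b) = c. So g is surjective.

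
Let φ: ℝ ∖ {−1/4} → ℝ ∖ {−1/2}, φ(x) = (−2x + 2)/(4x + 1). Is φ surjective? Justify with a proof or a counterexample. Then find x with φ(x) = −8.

For any y ≠ −1/2, solving y(4x + 1) = −2x + 2 for x gives a well-defined x ≠ −1/4. So φ is surjective.
Solving φ(x) = −8: cross-multiplying gives −2x + 2 = −8(4x + 1), which rearranges to 30x = −10, so x = −1/3.

-1/3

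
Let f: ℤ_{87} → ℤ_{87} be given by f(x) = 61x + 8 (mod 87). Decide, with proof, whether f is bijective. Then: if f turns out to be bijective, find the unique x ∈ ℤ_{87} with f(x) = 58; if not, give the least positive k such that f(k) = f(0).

If f(s) = f(t), then 61s ≡ 61t (mod 87). Because gcd(61, 87) = 1, we may cancel 61 to get s ≡ t (mod 87).
We now compute 61⁻¹ mod 87 explicitly. Euclid's algorithm: 87 = 1·61 + 26, 61 = 2·26 + 9, 26 = 2·9 + 8, 9 = 1·8 + 1; back-substituting gives 1 = 10·61 − 7·87, so 61⁻¹ ≡ 10 (mod 87).
For any y ∈ ℤ_{87}, x = 10(y − 8) mod 87 satisfies f(x) = 61·10(y − 8) + 8 ≡ y (since 61·10 ≡ 1 mod 87). So every y has a preimage.
Thus f is bijective.
Since f is bijective, we compute f⁻¹(58): solve 61x + 8 ≡ 58 (mod 87), i.e. 61x ≡ 50 (mod 87).
Multiplying by 61⁻¹ = 10 gives x ≡ 10·50 = 500 = 5·87 + 65 ≡ 65 (mod 87).
Check: f(65) = 61·65 + 8 = 3973 = 45·87 + 58 ≡ 58 (mod 87).

65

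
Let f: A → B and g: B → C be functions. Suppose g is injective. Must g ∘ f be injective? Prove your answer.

No. Take A = {1, 2}, B = C = {1, 2, 3, 4}, f(1) = f(2) = 1, and g = identity (injective).
Then (g ∘ f)(1) = (g ∘ f)(2) = 1 with 1 ≠ 2, so g ∘ f is not injective.

not injective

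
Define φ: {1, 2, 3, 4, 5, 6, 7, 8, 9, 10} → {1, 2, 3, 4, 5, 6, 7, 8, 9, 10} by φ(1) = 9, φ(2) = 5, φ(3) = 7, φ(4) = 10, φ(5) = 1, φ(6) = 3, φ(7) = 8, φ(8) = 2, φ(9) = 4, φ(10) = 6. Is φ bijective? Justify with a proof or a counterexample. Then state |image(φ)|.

10

The values 9, 5, 7, 10, 1, 3, 8, 2, 4, 6 are a permutation of {1, 2, 3, 4, 5, 6, 7, 8, 9, 10}: each element appears exactly once.
So φ is injective and surjective, hence bijective.
The image of φ is {1, 2, 3, 4, 5, 6, 7, 8, 9, 10}, which has 10 elements.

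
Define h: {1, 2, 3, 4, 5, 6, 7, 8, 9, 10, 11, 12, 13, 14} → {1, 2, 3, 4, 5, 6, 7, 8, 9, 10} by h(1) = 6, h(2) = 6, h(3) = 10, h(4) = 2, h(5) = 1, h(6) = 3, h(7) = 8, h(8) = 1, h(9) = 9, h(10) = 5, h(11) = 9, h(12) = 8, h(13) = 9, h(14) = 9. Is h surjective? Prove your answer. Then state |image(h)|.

No element maps to 4, so h is not surjective.
The image of h is {1, 2, 3, 5, 6, 8, 9, 10}, which has 8 elements.

8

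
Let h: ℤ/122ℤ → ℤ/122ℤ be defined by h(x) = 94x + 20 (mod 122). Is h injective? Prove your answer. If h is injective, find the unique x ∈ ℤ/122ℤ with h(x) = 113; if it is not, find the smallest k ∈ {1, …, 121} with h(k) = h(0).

Recall that h is injective when h(u) = h(v) forces u = v.
We have gcd(94, 122) = 2 > 1. Taking u = 0 and v = 61: h(0) = 20 and h(61) = 94·61 + 20 = 5754 ≡ 20 (mod 122).
So h(0) = h(61) while 0 ≠ 61, so h is not injective.
Since h is not injective, we find the least positive k with h(k) = h(0): this means 94k ≡ 0 (mod 122), i.e. 122 ∣ 94k. Since gcd(94, 122) = 2, dividing through by 2 this holds exactly when 61 ∣ 47k, and as gcd(47, 61) = 1, exactly when 61 ∣ k.
The smallest positive such k is 61.

61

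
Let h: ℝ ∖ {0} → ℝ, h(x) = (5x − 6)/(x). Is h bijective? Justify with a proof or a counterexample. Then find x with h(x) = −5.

3/5

If h(x) = 5, cross-multiplying gives 1(5x − 6) = 5(x), which simplifies to −6 = 0 — false.  So 5 has no preimage and h is not surjective.
Therefore h is not bijective.
Solving h(x) = −5: cross-multiplying gives 5x − 6 = −5(x), which rearranges to 10x = 6, so x = 3/5.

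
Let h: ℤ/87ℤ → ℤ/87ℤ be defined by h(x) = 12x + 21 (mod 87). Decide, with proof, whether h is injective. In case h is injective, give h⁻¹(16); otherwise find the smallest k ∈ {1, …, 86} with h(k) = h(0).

We have gcd(12, 87) = 3 > 1. Taking a = 0 and b = 29: h(0) = 21 and h(29) = 12·29 + 21 = 369 ≡ 21 (mod 87).
So h(0) = h(29) while 0 ≠ 29, therefore h is not injective.
Since h is not injective, we find the least positive k with h(k) = h(0): this means 12k ≡ 0 (mod 87), i.e. 87 ∣ 12k. Since gcd(12, 87) = 3, dividing through by 3 this holds exactly when 29 ∣ 4k, and as gcd(4, 29) = 1, exactly when 29 ∣ k.
The smallest positive such k is 29.

29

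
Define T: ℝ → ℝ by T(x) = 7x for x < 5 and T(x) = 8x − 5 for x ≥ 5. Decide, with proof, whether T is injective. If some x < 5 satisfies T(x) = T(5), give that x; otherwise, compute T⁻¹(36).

41/8

Both pieces are strictly increasing (slopes 7 and 8), so each is injective on its own interval.
The left piece maps (−∞, 5) onto (−∞, 35); the right piece maps [5, ∞) onto [35, ∞).
These images are disjoint, so no value is attained by both pieces. Hence T is injective.
Because the two images are disjoint, no x < 5 has T(x) = T(5), so we compute T⁻¹(36): 36 lies in [35, ∞), so solve 8x − 5 = 36: x = (36 + 5)/8 = 41/8.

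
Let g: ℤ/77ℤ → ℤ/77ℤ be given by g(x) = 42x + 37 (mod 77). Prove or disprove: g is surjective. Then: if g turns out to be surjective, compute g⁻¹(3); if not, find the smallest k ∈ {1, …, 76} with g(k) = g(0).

Since gcd(42, 77) = 7, we have 42x ≡ 0 (mod 7) for all x, so g(x) ≡ 2 (mod 7).
But 0 ≢ 2 (mod 7), so 0 ∈ ℤ/77ℤ has no preimage. Therefore g is not surjective.
Since g is not surjective, we find the least positive k with g(k) = g(0): this means 42k ≡ 0 (mod 77), i.e. 77 ∣ 42k. Since gcd(42, 77) = 7, dividing through by 7 this holds exactly when 11 ∣ 6k, and as gcd(6, 11) = 1, exactly when 11 ∣ k.
The smallest positive such k is 11.

11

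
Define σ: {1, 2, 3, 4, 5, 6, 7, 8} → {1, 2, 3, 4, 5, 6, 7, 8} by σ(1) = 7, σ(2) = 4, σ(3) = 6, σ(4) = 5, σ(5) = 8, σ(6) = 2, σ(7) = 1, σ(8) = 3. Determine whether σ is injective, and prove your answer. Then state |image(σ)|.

The values σ(1), …, σ(8) are 7, 4, 6, 5, 8, 2, 1, 3 — all distinct.
So σ(s) = σ(t) only when s = t, and σ is injective.
The image of σ is {1, 2, 3, 4, 5, 6, 7, 8}, which has 8 elements.

8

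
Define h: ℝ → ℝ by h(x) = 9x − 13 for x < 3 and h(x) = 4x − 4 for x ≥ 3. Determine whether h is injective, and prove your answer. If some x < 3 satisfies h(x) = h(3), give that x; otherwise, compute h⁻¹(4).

Both pieces are strictly increasing (slopes 9 and 4), so each is injective on its own interval.
The left piece maps (−∞, 3) onto (−∞, 14); the right piece maps [3, ∞) onto [8, ∞).
These images overlap. In particular h(3) = 8 (right piece), and solving 9x − 13 = 8 on the left piece gives x = 7/3 < 3.
So h(7/3) = h(3) with 7/3 ≠ 3, and h is not injective. This x = 7/3 is the requested value below 3.

7/3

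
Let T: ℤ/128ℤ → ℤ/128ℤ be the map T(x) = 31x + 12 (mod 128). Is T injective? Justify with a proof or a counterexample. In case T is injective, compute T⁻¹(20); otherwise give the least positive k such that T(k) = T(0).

Suppose T(u) = T(v) in ℤ/128ℤ. Then 31u + 12 ≡ 31v + 12 (mod 128), therefore 31(u − v) ≡ 0 (mod 128).
Since gcd(31, 128) = 1, 31 is invertible modulo 128, hence u − v ≡ 0 (mod 128), i.e. u = v.
Hence T is injective.
We now compute 31⁻¹ mod 128 explicitly. Euclid's algorithm: 128 = 4·31 + 4, 31 = 7·4 + 3, 4 = 1·3 + 1; back-substituting gives 1 = 95·31 − 23·128, so 31⁻¹ ≡ 95 (mod 128).
Since T is injective, we find T⁻¹(20): we need 31x ≡ 20 − 12 ≡ 8 (mod 128). Using 31⁻¹ = 95: x ≡ 95·8 = 760 = 5·128 + 120, so x = 120.
Check: T(120) = 31·120 + 12 = 3732 = 29·128 + 20 ≡ 20 (mod 128).

120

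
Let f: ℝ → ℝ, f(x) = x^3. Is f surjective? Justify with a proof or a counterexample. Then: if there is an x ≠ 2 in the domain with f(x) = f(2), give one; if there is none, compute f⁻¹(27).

3

For any y ∈ ℝ, x = y^{1/3} ∈ ℝ gives f(x) = y, so f is surjective.
Since x ↦ x^3 is strictly increasing on ℝ, it is injective there, so no x ≠ 2 in the domain has f(x) = f(2). We therefore compute f⁻¹(27) = 27^{1/3} = 3 (indeed 3^3 = 27).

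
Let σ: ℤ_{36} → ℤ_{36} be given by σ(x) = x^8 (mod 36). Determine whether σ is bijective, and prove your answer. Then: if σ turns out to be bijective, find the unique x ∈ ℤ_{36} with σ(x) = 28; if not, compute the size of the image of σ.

8

σ(0) = 0^8 = 0.
σ(6): Repeated squaring mod 36: 6^1 ≡ 6, 6^2 ≡ 6² = 36 ≡ 0, 6^4 ≡ 0² = 0, 6^8 ≡ 0² = 0. So 6^8 ≡ 0 (mod 36).
So σ(0) = σ(6) = 0 while 0 ≠ 6, hence σ is not injective, hence not bijective.
Since σ is not bijective, we determine |image(σ)|. Computing x^8 mod 36 for each x (by repeated squaring, reducing mod 36 at every step), the values σ(0), σ(1), …, σ(35) are: 0, 1, 4, 9, 16, 25, 0, 13, 28, 9, 28, 13, 0, 25, 16, 9, 4, 1, 0, 1, 4, 9, 16, 25, 0, 13, 28, 9, 28, 13, 0, 25, 16, 9, 4, 1.
The distinct values are {0, 1, 4, 9, 13, 16, 25, 28}; there are 8 of them.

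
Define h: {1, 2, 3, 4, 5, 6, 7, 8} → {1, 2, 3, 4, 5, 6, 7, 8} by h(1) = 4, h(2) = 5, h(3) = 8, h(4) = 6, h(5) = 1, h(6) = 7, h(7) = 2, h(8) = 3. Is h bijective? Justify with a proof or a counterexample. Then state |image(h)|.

The values 4, 5, 8, 6, 1, 7, 2, 3 are a permutation of {1, 2, 3, 4, 5, 6, 7, 8}: each element appears exactly once.
So h is injective and surjective, hence bijective.
The image of h is {1, 2, 3, 4, 5, 6, 7, 8}, which has 8 elements.

8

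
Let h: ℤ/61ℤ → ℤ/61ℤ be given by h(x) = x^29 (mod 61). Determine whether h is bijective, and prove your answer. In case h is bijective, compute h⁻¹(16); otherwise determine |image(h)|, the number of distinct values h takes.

42

Since 61 is prime, the nonzero elements of ℤ/61ℤ form a cyclic group of order 60.
As gcd(29, 60) = 1, raising to the 29th power is a bijection on this group: if u^29 ≡ v^29 then (uv^{−1})^29 = 1, and the only element of order dividing gcd(29, 60) = 1 is 1, so u = v.
With h(0) = 0 this makes h injective on all of ℤ/61ℤ, hence bijective (finite equal-size domain and codomain). In particular h is bijective.
Since h is bijective, we find the preimage of 16. The inverse of x ↦ x^29 on (ℤ/61ℤ)^× is x ↦ x^29, because 29·29 = 841 = 14·60 + 1 ≡ 1 (mod 60) and x^{60} = 1 for x ≠ 0 (Fermat). So h⁻¹(16) = 16^29 mod 61.
Repeated squaring mod 61: 16^1 ≡ 16, 16^2 ≡ 16² = 256 ≡ 12, 16^4 ≡ 12² = 144 ≡ 22, 16^8 ≡ 22² = 484 ≡ 57, 16^16 ≡ 57² = 3249 ≡ 16. Since 29 = 16 + 8 + 4 + 1, 16^29 ≡ 16·57·22·16: 16·57 = 912 ≡ 58, then 58·22 = 1276 ≡ 56, then 56·16 = 896 ≡ 42. So 16^29 ≡ 42 (mod 61).
Hence h⁻¹(16) = 42.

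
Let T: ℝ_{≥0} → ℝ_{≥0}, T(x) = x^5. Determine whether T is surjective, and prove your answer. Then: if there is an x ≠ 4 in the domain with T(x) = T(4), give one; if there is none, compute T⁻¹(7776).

6

For any y ∈ ℝ_{≥0}, x = y^{1/5} ∈ ℝ_{≥0} gives T(x) = y, so T is surjective.
Since x ↦ x^5 is strictly increasing on ℝ_{≥0}, it is injective there, so no x ≠ 4 in the domain has T(x) = T(4). We therefore compute T⁻¹(7776) = 7776^{1/5} = 6 (indeed 6^5 = 7776).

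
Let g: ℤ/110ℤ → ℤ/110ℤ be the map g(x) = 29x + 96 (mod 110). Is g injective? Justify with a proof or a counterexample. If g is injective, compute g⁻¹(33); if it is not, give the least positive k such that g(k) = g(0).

13

Recall that g is injective if g(u) = g(v) implies u = v.
If g(u) = g(v), then 29u ≡ 29v (mod 110). Because gcd(29, 110) = 1, we may cancel 29 to get u ≡ v (mod 110).
Hence g is injective.
We now compute 29⁻¹ mod 110 explicitly. Euclid's algorithm: 110 = 3·29 + 23, 29 = 1·23 + 6, 23 = 3·6 + 5, 6 = 1·5 + 1; back-substituting gives 1 = 19·29 − 5·110, so 29⁻¹ ≡ 19 (mod 110).
Since g is injective, we find g⁻¹(33): we need 29x ≡ 33 − 96 ≡ 47 (mod 110). Using 29⁻¹ = 19: x ≡ 19·47 = 893 = 8·110 + 13, so x = 13.
Check: g(13) = 29·13 + 96 = 473 = 4·110 + 33 ≡ 33 (mod 110).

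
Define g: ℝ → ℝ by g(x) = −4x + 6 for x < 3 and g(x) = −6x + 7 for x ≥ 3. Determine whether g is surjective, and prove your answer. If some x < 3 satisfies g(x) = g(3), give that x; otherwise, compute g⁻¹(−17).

4

Both pieces are strictly decreasing (slopes −4 and −6), so each is injective on its own interval.
The left piece maps (−∞, 3) onto (−6, ∞); the right piece maps [3, ∞) onto (−∞, −11].
The union (−6, ∞) ∪ (−∞, −11] omits the interval between −6 and −11; in particular −6 has no preimage. So g is not surjective.
Because the two images are disjoint, no x < 3 has g(x) = g(3), so we compute g⁻¹(−17): −17 lies in (−∞, −11], so solve −6x + 7 = −17: x = (−17 − 7)/(−6) = 4.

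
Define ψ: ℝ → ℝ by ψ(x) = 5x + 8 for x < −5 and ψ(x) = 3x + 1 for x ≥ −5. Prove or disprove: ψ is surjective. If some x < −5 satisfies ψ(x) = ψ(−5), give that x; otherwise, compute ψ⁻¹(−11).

-4

Both pieces are strictly increasing (slopes 5 and 3), so each is injective on its own interval.
The left piece maps (−∞, −5) onto (−∞, −17); the right piece maps [−5, ∞) onto [−14, ∞).
The union (−∞, −17) ∪ [−14, ∞) omits the interval between −17 and −14; in particular −17 has no preimage. So ψ is not surjective.
Because the two images are disjoint, no x < −5 has ψ(x) = ψ(−5), so we compute ψ⁻¹(−11): −11 lies in [−14, ∞), so solve 3x + 1 = −11: x = (−11 − 1)/3 = −4.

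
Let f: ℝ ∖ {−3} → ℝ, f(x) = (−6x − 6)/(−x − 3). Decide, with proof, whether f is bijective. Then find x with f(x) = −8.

-15/7

If f(x) = 6, cross-multiplying gives −1(−6x − 6) = −6(−x − 3), which simplifies to 6 = 18 — false.  So 6 has no preimage and f is not surjective.
Hence f is not bijective.
Solving f(x) = −8: cross-multiplying gives −6x − 6 = −8(−x − 3), which rearranges to −14x = 30, so x = −15/7.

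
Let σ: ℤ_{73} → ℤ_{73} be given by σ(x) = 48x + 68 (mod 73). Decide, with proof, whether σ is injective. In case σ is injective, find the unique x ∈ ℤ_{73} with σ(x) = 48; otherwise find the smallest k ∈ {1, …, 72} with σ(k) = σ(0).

30

If σ(x_1) = σ(x_2), then 48x_1 ≡ 48x_2 (mod 73). Because gcd(48, 73) = 1, we may cancel 48 to get x_1 ≡ x_2 (mod 73).
So σ is injective.
We now compute 48⁻¹ mod 73 explicitly. Euclid's algorithm: 73 = 1·48 + 25, 48 = 1·25 + 23, 25 = 1·23 + 2, 23 = 11·2 + 1; back-substituting gives 1 = 35·48 − 23·73, so 48⁻¹ ≡ 35 (mod 73).
Since σ is injective, we find σ⁻¹(48): we need 48x ≡ 48 − 68 ≡ 53 (mod 73). Using 48⁻¹ = 35: x ≡ 35·53 = 1855 = 25·73 + 30, so x = 30.
Check: σ(30) = 48·30 + 68 = 1508 = 20·73 + 48 ≡ 48 (mod 73).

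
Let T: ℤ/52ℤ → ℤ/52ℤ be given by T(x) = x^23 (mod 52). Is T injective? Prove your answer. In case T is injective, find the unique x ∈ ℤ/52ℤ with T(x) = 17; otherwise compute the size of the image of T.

39

T(0) = 0^23 = 0.
T(26): Repeated squaring mod 52: 26^1 ≡ 26, 26^2 ≡ 26² = 676 ≡ 0, 26^4 ≡ 0² = 0, 26^8 ≡ 0² = 0, 26^16 ≡ 0² = 0. Since 23 = 16 + 4 + 2 + 1, 26^23 ≡ 0·0·0·26: 0·0 = 0, then 0·0 = 0, then 0·26 = 0. So 26^23 ≡ 0 (mod 52).
So T(0) = T(26) = 0 while 0 ≠ 26, thus T is not injective.
Since T is not injective, we determine |image(T)|. Computing x^23 mod 52 for each x (by repeated squaring, reducing mod 52 at every step), the values T(0), T(1), …, T(51) are: 0, 1, 20, 35, 36, 21, 24, 15, 44, 29, 4, 19, 12, 13, 40, 7, 48, 49, 8, 11, 28, 5, 16, 43, 32, 25, 0, 27, 20, 9, 36, 47, 24, 41, 44, 3, 4, 45, 12, 39, 40, 33, 48, 23, 8, 37, 28, 31, 16, 17, 32, 51.
The distinct values are {0, 1, 3, 4, 5, 7, 8, 9, 11, 12, 13, 15, 16, 17, 19, 20, 21, 23, 24, 25, 27, 28, 29, 31, 32, 33, 35, 36, 37, 39, 40, 41, 43, 44, 45, 47, 48, 49, 51}; there are 39 of them.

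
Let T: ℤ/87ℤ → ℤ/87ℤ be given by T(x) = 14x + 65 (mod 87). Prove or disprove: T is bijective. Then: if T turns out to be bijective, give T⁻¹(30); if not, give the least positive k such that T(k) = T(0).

41

By definition, injectivity means: for all a, b in the domain, T(a) = T(b) implies a = b.
If T(a) = T(b), then 14a ≡ 14b (mod 87). Because gcd(14, 87) = 1, we may cancel 14 to get a ≡ b (mod 87).
We now compute 14⁻¹ mod 87 explicitly. Euclid's algorithm: 87 = 6·14 + 3, 14 = 4·3 + 2, 3 = 1·2 + 1; back-substituting gives 1 = 56·14 − 9·87, so 14⁻¹ ≡ 56 (mod 87).
Then y ↦ 56(y − 65) is a two-sided inverse to T, so every y ∈ ℤ/87ℤ has a preimage.
So T is bijective.
Since T is bijective, we compute T⁻¹(30): solve 14x + 65 ≡ 30 (mod 87), i.e. 14x ≡ 52 (mod 87).
Multiplying by 14⁻¹ = 56 gives x ≡ 56·52 = 2912 = 33·87 + 41 ≡ 41 (mod 87).
Check: T(41) = 14·41 + 65 = 639 = 7·87 + 30 ≡ 30 (mod 87).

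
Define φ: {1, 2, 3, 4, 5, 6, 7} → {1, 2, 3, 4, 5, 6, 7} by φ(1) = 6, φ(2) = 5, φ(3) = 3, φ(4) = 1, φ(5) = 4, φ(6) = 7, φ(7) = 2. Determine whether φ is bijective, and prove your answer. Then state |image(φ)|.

7

The values 6, 5, 3, 1, 4, 7, 2 are a permutation of {1, 2, 3, 4, 5, 6, 7}: each element appears exactly once.
So φ is injective and surjective, hence bijective.
The image of φ is {1, 2, 3, 4, 5, 6, 7}, which has 7 elements.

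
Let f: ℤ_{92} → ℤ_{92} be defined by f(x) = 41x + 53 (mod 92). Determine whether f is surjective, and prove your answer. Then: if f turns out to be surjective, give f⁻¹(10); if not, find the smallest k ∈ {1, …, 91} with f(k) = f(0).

73

Recall that surjectivity means every element of the codomain has a preimage under f.
Since gcd(41, 92) = 1, 41 is invertible modulo 92. Euclid's algorithm: 92 = 2·41 + 10, 41 = 4·10 + 1; back-substituting gives 1 = 9·41 − 4·92, so 41⁻¹ ≡ 9 (mod 92).
Then y ↦ 9(y − 53) is a two-sided inverse to f, so every y ∈ ℤ_{92} has a preimage.
So f is surjective.
Since f is surjective, we compute f⁻¹(10): solve 41x + 53 ≡ 10 (mod 92), i.e. 41x ≡ 49 (mod 92).
Multiplying by 41⁻¹ = 9 gives x ≡ 9·49 = 441 = 4·92 + 73 ≡ 73 (mod 92).
Check: f(73) = 41·73 + 53 = 3046 = 33·92 + 10 ≡ 10 (mod 92).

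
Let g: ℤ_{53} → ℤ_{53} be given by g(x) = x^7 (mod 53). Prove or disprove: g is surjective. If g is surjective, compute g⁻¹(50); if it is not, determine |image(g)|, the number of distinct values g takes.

Since 53 is prime, the nonzero elements of ℤ_{53} form a cyclic group of order 52.
As gcd(7, 52) = 1, raising to the 7th power is a bijection on this group: if u^7 ≡ v^7 then (uv^{−1})^7 = 1, and the only element of order dividing gcd(7, 52) = 1 is 1, so u = v.
With g(0) = 0 this makes g injective on all of ℤ_{53}, hence bijective (finite equal-size domain and codomain). In particular g is surjective.
Since g is surjective, we find the preimage of 50. The inverse of x ↦ x^7 on (ℤ_{53})^× is x ↦ x^15, because 7·15 = 105 = 2·52 + 1 ≡ 1 (mod 52) and x^{52} = 1 for x ≠ 0 (Fermat). So g⁻¹(50) = 50^15 mod 53.
Repeated squaring mod 53: 50^1 ≡ 50, 50^2 ≡ 50² = 2500 ≡ 9, 50^4 ≡ 9² = 81 ≡ 28, 50^8 ≡ 28² = 784 ≡ 42. Since 15 = 8 + 4 + 2 + 1, 50^15 ≡ 42·28·9·50: 42·28 = 1176 ≡ 10, then 10·9 = 90 ≡ 37, then 37·50 = 1850 ≡ 48. So 50^15 ≡ 48 (mod 53).
Hence g⁻¹(50) = 48.

48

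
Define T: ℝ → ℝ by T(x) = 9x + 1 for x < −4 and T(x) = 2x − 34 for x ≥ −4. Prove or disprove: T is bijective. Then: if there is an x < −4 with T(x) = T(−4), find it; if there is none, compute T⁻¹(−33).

Both pieces are strictly increasing (slopes 9 and 2), so each is injective on its own interval.
The left piece maps (−∞, −4) onto (−∞, −35); the right piece maps [−4, ∞) onto [−42, ∞).
These images overlap. In particular T(−4) = −42 (right piece), and solving 9x + 1 = −42 on the left piece gives x = −43/9 < −4.
So T(−43/9) = T(−4) with −43/9 ≠ −4, and T is not injective, hence not bijective. This x = −43/9 is the requested value below −4.

-43/9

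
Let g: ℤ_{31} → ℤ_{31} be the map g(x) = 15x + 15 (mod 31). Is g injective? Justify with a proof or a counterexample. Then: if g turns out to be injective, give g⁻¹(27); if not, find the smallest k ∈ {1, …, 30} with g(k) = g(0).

7

By definition, g is injective when g(x_1) = g(x_2) forces x_1 = x_2.
Suppose g(x_1) = g(x_2) in ℤ_{31}. Then 15x_1 + 15 ≡ 15x_2 + 15 (mod 31), thus 15(x_1 − x_2) ≡ 0 (mod 31).
Since gcd(15, 31) = 1, 15 is invertible modulo 31, therefore x_1 − x_2 ≡ 0 (mod 31), i.e. x_1 = x_2.
So g is injective.
We now compute 15⁻¹ mod 31 explicitly. Euclid's algorithm: 31 = 2·15 + 1; back-substituting gives 1 = 29·15 − 14·31, so 15⁻¹ ≡ 29 (mod 31).
Since g is injective, we find g⁻¹(27): we need 15x ≡ 27 − 15 ≡ 12 (mod 31). Using 15⁻¹ = 29: x ≡ 29·12 = 348 = 11·31 + 7, so x = 7.
Check: g(7) = 15·7 + 15 = 120 = 3·31 + 27 ≡ 27 (mod 31).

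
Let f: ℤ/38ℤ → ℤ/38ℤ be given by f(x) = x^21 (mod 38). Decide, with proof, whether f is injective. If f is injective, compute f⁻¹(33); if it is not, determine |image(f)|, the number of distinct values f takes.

f(4): Repeated squaring mod 38: 4^1 ≡ 4, 4^2 ≡ 4² = 16, 4^4 ≡ 16² = 256 ≡ 28, 4^8 ≡ 28² = 784 ≡ 24, 4^16 ≡ 24² = 576 ≡ 6. Since 21 = 16 + 4 + 1, 4^21 ≡ 6·28·4: 6·28 = 168 ≡ 16, then 16·4 = 64 ≡ 26. So 4^21 ≡ 26 (mod 38).
f(6): Repeated squaring mod 38: 6^1 ≡ 6, 6^2 ≡ 6² = 36, 6^4 ≡ 36² = 1296 ≡ 4, 6^8 ≡ 4² = 16, 6^16 ≡ 16² = 256 ≡ 28. Since 21 = 16 + 4 + 1, 6^21 ≡ 28·4·6: 28·4 = 112 ≡ 36, then 36·6 = 216 ≡ 26. So 6^21 ≡ 26 (mod 38).
So f(4) = f(6) = 26 while 4 ≠ 6, so f is not injective.
Since f is not injective, we determine |image(f)|. Computing x^21 mod 38 for each x (by repeated squaring, reducing mod 38 at every step), the values f(0), f(1), …, f(37) are: 0, 1, 8, 27, 26, 11, 26, 1, 18, 7, 12, 1, 18, 31, 8, 31, 30, 11, 18, 19, 20, 27, 8, 7, 30, 7, 20, 37, 26, 31, 20, 37, 12, 27, 12, 11, 30, 37.
The distinct values are {0, 1, 7, 8, 11, 12, 18, 19, 20, 26, 27, 30, 31, 37}; there are 14 of them.

14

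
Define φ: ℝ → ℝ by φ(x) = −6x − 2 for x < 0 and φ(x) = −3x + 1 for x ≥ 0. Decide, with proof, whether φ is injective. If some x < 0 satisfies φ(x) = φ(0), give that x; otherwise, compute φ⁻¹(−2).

Both pieces are strictly decreasing (slopes −6 and −3), so each is injective on its own interval.
The left piece maps (−∞, 0) onto (−2, ∞); the right piece maps [0, ∞) onto (−∞, 1].
These images overlap. In particular φ(0) = 1 (right piece), and solving −6x − 2 = 1 on the left piece gives x = −1/2 < 0.
So φ(−1/2) = φ(0) with −1/2 ≠ 0, and φ is not injective. This x = −1/2 is the requested value below 0.

-1/2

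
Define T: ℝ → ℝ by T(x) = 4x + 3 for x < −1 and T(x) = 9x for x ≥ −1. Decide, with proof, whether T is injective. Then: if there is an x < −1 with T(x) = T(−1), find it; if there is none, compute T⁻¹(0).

Both pieces are strictly increasing (slopes 4 and 9), so each is injective on its own interval.
The left piece maps (−∞, −1) onto (−∞, −1); the right piece maps [−1, ∞) onto [−9, ∞).
These images overlap. In particular T(−1) = −9 (right piece), and solving 4x + 3 = −9 on the left piece gives x = −3 < −1.
So T(−3) = T(−1) with −3 ≠ −1, and T is not injective. This x = −3 is the requested value below −1.

-3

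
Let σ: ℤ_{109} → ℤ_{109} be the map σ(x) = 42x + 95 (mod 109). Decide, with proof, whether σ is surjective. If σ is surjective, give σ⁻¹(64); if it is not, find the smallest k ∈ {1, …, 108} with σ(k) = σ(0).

33

Recall that σ is surjective if every y in the codomain equals σ(x) for some x in the domain.
Since gcd(42, 109) = 1, 42 is invertible modulo 109. Euclid's algorithm: 109 = 2·42 + 25, 42 = 1·25 + 17, 25 = 1·17 + 8, 17 = 2·8 + 1; back-substituting gives 1 = 13·42 − 5·109, so 42⁻¹ ≡ 13 (mod 109).
For any y ∈ ℤ_{109}, x = 13(y − 95) mod 109 satisfies σ(x) = 42·13(y − 95) + 95 ≡ y (since 42·13 ≡ 1 mod 109). So every y has a preimage.
So σ is surjective.
Since σ is surjective, we find σ⁻¹(64): we need 42x ≡ 64 − 95 ≡ 78 (mod 109). Using 42⁻¹ = 13: x ≡ 13·78 = 1014 = 9·109 + 33, so x = 33.
Check: σ(33) = 42·33 + 95 = 1481 = 13·109 + 64 ≡ 64 (mod 109).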